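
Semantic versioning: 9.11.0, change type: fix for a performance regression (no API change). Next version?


Current: 9.11.0
Change category: 'fix for a performance regression (no API change)' → patch bump
SemVer rule: patch bump → increment PATCH (MAJOR and MINOR unchanged)
New: 9.11.1

9.11.1


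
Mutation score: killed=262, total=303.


Mutation score = killed / total * 100
Mutation score = 262 / 303 * 100
Mutation score = 86.47%

86.47%


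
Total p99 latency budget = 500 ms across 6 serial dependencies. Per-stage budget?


Formula: per_stage = total_budget / stages
per_stage = 500 / 6
per_stage = 83.33 ms

83.33 ms


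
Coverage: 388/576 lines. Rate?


Coverage = covered / total * 100
Coverage = 388 / 576 * 100
Coverage = 67.36%

67.36%


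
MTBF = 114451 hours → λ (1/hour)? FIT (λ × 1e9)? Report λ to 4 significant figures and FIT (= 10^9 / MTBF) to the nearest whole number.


Formula: λ = 1 / MTBF; FIT = λ × 1e9 = 1e9 / MTBF
λ = 1 / 114451 ≈ 8.737e-06 failures/hour
FIT = 1e9 / 114451 ≈ 8737 failures per 1e9 hours (nearest whole number)

λ = 8.737e-06 /h, FIT = 8737


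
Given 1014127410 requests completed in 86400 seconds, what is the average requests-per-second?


Formula: throughput = requests / seconds
throughput = 1014127410 / 86400
throughput = 11737.59 requests/second

11737.59 requests/second


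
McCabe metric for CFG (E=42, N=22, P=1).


Formula: V(G) = E - N + 2P
V(G) = 42 - 22 + 2*1
V(G) = 20 + 2
V(G) = 22

22


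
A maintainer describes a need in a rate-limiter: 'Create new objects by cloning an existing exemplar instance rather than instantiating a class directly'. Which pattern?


This matches the Prototype pattern

Prototype


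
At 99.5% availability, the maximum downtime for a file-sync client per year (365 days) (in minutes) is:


Formula: allowed downtime = period * (100 - SLA) / 100
Period (year (365 days)) = 525600 minutes
Unavailability fraction = (100 - 99.5) / 100
Allowed downtime = 525600 * (100 - 99.5) / 100
Allowed downtime = 2628.0 minutes

2628.0 minutes


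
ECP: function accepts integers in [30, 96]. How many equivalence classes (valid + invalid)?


Valid range: [30, 96]
Class 1: x < 30 — invalid
Class 2: 30 ≤ x ≤ 96 — valid
Class 3: x > 96 — invalid
Total equivalence classes: 3

3 equivalence classes


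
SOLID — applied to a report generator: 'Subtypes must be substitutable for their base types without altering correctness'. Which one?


This describes the Liskov Substitution Principle (LSP)

Liskov Substitution Principle (LSP)


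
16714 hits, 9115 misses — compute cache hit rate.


Formula: hit rate = hits / (hits + misses) * 100
hit rate = 16714 / (16714 + 9115) * 100
hit rate = 16714 / 25829 * 100
hit rate = 64.71%

64.71%


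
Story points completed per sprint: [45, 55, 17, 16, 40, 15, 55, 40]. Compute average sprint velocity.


Formula: Avg velocity = Total points / Number of sprints
Points: [45, 55, 17, 16, 40, 15, 55, 40]
Sum = 45 + 55 + 17 + 16 + 40 + 15 + 55 + 40 = 283
Avg velocity = 283 / 8 = 35.38 points/sprint

35.38 points/sprint


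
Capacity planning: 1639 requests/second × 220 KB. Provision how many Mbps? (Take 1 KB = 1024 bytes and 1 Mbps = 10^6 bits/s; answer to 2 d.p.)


Formula: Mbps = payload_bytes * RPS * 8 / 1e6
Payload per request = 220 KB = 220 * 1024 = 225280 bytes
Total bytes/sec = 225280 * 1639 = 369233920
Total bits/sec = 369233920 * 8 = 2953871360
Mbps = 2953871360 / 1e6 = 2953.87

2953.87 Mbps


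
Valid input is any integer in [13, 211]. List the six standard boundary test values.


Range: [13, 211]
Boundaries: just below min, min, min+1, max-1, max, just above max
Values: [12, 13, 14, 210, 211, 212]

[12, 13, 14, 210, 211, 212]


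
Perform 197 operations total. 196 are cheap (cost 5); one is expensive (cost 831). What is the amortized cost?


Formula: Amortized cost = Total cost / Operations
Total cost = (196 * 5) + (1 * 831)
Total cost = 980 + 831 = 1811
Amortized = 1811 / 197 = 9.1929

9.1929


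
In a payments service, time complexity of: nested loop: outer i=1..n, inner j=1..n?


Reasoning: n iterations times n iterations
Complexity: O(n^2)

O(n^2)


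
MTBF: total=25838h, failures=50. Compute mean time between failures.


Formula: MTBF = Total operating time / Number of failures
MTBF = 25838 / 50
MTBF = 516.76 hours

516.76 hours


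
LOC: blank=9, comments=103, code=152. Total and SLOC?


Total LOC = blank + comment + code
Total LOC = 9 + 103 + 152 = 264
SLOC (source only) = code = 152

Total LOC: 264, SLOC: 152


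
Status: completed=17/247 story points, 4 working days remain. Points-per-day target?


Formula: Required rate = Remaining points / Days left
Remaining = 247 - 17 = 230 points
Required rate = 230 / 4 = 57.5 points/day

57.5 points/day


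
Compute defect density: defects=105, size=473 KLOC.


Defect density = defects / KLOC
Defect density = 105 / 473
Defect density = 0.222 defects/KLOC

0.222 defects/KLOC


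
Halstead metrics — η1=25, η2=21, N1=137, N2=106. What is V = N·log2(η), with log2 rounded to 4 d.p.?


Formula: V = N * log2(η), where N = N1 + N2 and η = η1 + η2
η = 25 + 21 = 46
N = 137 + 106 = 243
log2(46) ≈ 5.5236
V = 243 * 5.5236 = 1342.23

1342.23


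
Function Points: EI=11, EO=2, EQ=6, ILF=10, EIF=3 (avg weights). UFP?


UFP = EI*4 + EO*5 + EQ*4 + ILF*10 + EIF*7
UFP = 11*4 + 2*5 + 6*4 + 10*10 + 3*7
UFP = 44 + 10 + 24 + 100 + 21
UFP = 199

199


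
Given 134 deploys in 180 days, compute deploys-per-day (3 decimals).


Formula: deployments per day = releases / days
= 134 / 180
= 0.744 deploys/day
(equivalently, 5.21 deploys/week)

0.744 deploys/day


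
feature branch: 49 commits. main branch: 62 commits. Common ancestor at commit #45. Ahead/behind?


Common ancestor: commit #45
feature commits after divergence: 49 - 45 = 4
main commits after divergence: 62 - 45 = 17
feature is 4 commits ahead of main
main is 17 commits ahead of feature

feature ahead: 4, main ahead: 17


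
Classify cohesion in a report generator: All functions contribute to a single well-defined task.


Reasoning: Best: single purpose
Type: Functional cohesion

Functional cohesion


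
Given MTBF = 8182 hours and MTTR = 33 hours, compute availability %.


Availability = MTBF / (MTBF + MTTR)
Availability = 8182 / (8182 + 33)
Availability = 8182 / 8215
Availability = 99.5983%

99.5983%


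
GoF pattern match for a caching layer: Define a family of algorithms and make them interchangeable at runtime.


This matches the Strategy pattern

Strategy


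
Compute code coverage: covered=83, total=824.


Coverage = covered / total * 100
Coverage = 83 / 824 * 100
Coverage = 10.07%

10.07%


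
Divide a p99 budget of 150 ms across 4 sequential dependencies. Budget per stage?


Formula: per_stage = total_budget / stages
per_stage = 150 / 4
per_stage = 37.5 ms

37.5 ms


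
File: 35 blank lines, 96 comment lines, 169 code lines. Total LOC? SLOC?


Total LOC = blank + comment + code
Total LOC = 35 + 96 + 169 = 300
SLOC (source only) = code = 169

Total LOC: 300, SLOC: 169


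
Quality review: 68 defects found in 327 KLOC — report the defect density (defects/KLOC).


Defect density = defects / KLOC
Defect density = 68 / 327
Defect density = 0.208 defects/KLOC

0.208 defects/KLOC


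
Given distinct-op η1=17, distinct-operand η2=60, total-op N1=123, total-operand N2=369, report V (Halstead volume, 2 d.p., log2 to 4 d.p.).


Formula: V = N * log2(η), where N = N1 + N2 and η = η1 + η2
η = 17 + 60 = 77
N = 123 + 369 = 492
log2(77) ≈ 6.2668
V = 492 * 6.2668 = 3083.27

3083.27


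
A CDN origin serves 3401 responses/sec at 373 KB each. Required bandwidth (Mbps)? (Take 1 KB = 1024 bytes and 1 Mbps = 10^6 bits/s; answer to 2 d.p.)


Formula: Mbps = payload_bytes * RPS * 8 / 1e6
Payload per request = 373 KB = 373 * 1024 = 381952 bytes
Total bytes/sec = 381952 * 3401 = 1299018752
Total bits/sec = 1299018752 * 8 = 10392150016
Mbps = 10392150016 / 1e6 = 10392.15

10392.15 Mbps


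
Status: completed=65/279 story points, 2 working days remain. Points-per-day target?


Formula: Required rate = Remaining points / Days left
Remaining = 279 - 65 = 214 points
Required rate = 214 / 2 = 107.0 points/day

107.0 points/day


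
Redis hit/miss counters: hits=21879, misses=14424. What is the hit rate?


Formula: hit rate = hits / (hits + misses) * 100
hit rate = 21879 / (21879 + 14424) * 100
hit rate = 21879 / 36303 * 100
hit rate = 60.27%

60.27%


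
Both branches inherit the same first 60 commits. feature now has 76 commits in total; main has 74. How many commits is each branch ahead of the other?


Common ancestor: commit #60
feature commits after divergence: 76 - 60 = 16
main commits after divergence: 74 - 60 = 14
feature is 16 commits ahead of main
main is 14 commits ahead of feature

feature ahead: 16, main ahead: 14


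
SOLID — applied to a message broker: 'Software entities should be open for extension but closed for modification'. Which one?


This describes the Open/Closed Principle (OCP)

Open/Closed Principle (OCP)


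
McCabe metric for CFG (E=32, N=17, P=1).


Formula: V(G) = E - N + 2P
V(G) = 32 - 17 + 2*1
V(G) = 15 + 2
V(G) = 17

17


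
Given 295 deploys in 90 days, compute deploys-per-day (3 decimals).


Formula: deployments per day = releases / days
= 295 / 90
= 3.278 deploys/day
(equivalently, 22.94 deploys/week)

3.278 deploys/day


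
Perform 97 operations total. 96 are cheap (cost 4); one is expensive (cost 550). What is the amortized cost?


Formula: Amortized cost = Total cost / Operations
Total cost = (96 * 4) + (1 * 550)
Total cost = 384 + 550 = 934
Amortized = 934 / 97 = 9.6289

9.6289


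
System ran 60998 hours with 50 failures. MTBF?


Formula: MTBF = Total operating time / Number of failures
MTBF = 60998 / 50
MTBF = 1219.96 hours

1219.96 hours


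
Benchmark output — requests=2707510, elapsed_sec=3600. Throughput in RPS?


Formula: throughput = requests / seconds
throughput = 2707510 / 3600
throughput = 752.09 requests/second

752.09 requests/second


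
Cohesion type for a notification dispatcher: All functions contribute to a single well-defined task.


Reasoning: Best: single purpose
Type: Functional cohesion

Functional cohesion


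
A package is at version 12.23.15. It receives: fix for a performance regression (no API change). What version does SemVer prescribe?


Current: 12.23.15
Change category: 'fix for a performance regression (no API change)' → patch bump
SemVer rule: patch bump → increment PATCH (MAJOR and MINOR unchanged)
New: 12.23.16

12.23.16


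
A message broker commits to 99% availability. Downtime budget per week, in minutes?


Formula: allowed downtime = period * (100 - SLA) / 100
Period (week) = 10080 minutes
Unavailability fraction = (100 - 99.0) / 100
Allowed downtime = 10080 * (100 - 99.0) / 100
Allowed downtime = 100.8 minutes

100.8 minutes


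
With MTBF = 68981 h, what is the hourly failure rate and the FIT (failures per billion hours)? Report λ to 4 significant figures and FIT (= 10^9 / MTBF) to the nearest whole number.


Formula: λ = 1 / MTBF; FIT = λ × 1e9 = 1e9 / MTBF
λ = 1 / 68981 ≈ 1.450e-05 failures/hour
FIT = 1e9 / 68981 ≈ 14497 failures per 1e9 hours (nearest whole number)

λ = 1.450e-05 /h, FIT = 14497


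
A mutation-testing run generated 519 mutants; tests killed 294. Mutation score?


Mutation score = killed / total * 100
Mutation score = 294 / 519 * 100
Mutation score = 56.65%

56.65%


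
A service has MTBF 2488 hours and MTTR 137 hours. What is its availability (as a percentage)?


Availability = MTBF / (MTBF + MTTR)
Availability = 2488 / (2488 + 137)
Availability = 2488 / 2625
Availability = 94.781%

94.781%


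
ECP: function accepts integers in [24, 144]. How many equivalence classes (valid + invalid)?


Valid range: [24, 144]
Class 1: x < 24 — invalid
Class 2: 24 ≤ x ≤ 144 — valid
Class 3: x > 144 — invalid
Total equivalence classes: 3

3 equivalence classes


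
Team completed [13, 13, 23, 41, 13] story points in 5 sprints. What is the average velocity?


Formula: Avg velocity = Total points / Number of sprints
Points: [13, 13, 23, 41, 13]
Sum = 13 + 13 + 23 + 41 + 13 = 103
Avg velocity = 103 / 5 = 20.6 points/sprint

20.6 points/sprint


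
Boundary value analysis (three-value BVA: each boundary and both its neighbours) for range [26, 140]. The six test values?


Range: [26, 140]
Boundaries: just below min, min, min+1, max-1, max, just above max
Values: [25, 26, 27, 139, 140, 141]

[25, 26, 27, 139, 140, 141]


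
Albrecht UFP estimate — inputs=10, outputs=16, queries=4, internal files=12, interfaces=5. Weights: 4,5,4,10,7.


UFP = EI*4 + EO*5 + EQ*4 + ILF*10 + EIF*7
UFP = 10*4 + 16*5 + 4*4 + 12*10 + 5*7
UFP = 40 + 80 + 16 + 120 + 35
UFP = 291

291


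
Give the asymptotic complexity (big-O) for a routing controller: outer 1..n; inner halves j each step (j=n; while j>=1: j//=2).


Reasoning: n times log n
Complexity: O(n log n)

O(n log n)


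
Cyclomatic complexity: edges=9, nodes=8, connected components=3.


Formula: V(G) = E - N + 2P
V(G) = 9 - 8 + 2*3
V(G) = 1 + 6
V(G) = 7

7


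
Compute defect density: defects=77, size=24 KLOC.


Defect density = defects / KLOC
Defect density = 77 / 24
Defect density = 3.208 defects/KLOC

3.208 defects/KLOC


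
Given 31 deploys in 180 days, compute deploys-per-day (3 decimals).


Formula: deployments per day = releases / days
= 31 / 180
= 0.172 deploys/day
(equivalently, 1.21 deploys/week)

0.172 deploys/day


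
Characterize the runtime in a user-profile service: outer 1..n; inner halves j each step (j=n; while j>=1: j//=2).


Reasoning: n times log n
Complexity: O(n log n)

O(n log n)


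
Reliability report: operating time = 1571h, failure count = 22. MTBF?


Formula: MTBF = Total operating time / Number of failures
MTBF = 1571 / 22
MTBF = 71.41 hours

71.41 hours


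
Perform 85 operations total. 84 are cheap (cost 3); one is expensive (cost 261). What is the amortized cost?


Formula: Amortized cost = Total cost / Operations
Total cost = (84 * 3) + (1 * 261)
Total cost = 252 + 261 = 513
Amortized = 513 / 85 = 6.0353

6.0353


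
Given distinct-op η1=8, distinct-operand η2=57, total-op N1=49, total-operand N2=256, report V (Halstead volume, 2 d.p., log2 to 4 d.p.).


Formula: V = N * log2(η), where N = N1 + N2 and η = η1 + η2
η = 8 + 57 = 65
N = 49 + 256 = 305
log2(65) ≈ 6.0224
V = 305 * 6.0224 = 1836.83

1836.83


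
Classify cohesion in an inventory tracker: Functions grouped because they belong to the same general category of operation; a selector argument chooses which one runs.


Reasoning: Grouped by category of activity, not by data or sequence
Type: Logical cohesion

Logical cohesion


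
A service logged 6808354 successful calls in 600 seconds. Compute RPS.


Formula: throughput = requests / seconds
throughput = 6808354 / 600
throughput = 11347.26 requests/second

11347.26 requests/second


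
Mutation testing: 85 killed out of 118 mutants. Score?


Mutation score = killed / total * 100
Mutation score = 85 / 118 * 100
Mutation score = 72.03%

72.03%


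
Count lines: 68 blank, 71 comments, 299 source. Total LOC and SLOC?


Total LOC = blank + comment + code
Total LOC = 68 + 71 + 299 = 438
SLOC (source only) = code = 299

Total LOC: 438, SLOC: 299


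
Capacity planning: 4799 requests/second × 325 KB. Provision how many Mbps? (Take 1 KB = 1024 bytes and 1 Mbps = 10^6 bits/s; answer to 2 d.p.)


Formula: Mbps = payload_bytes * RPS * 8 / 1e6
Payload per request = 325 KB = 325 * 1024 = 332800 bytes
Total bytes/sec = 332800 * 4799 = 1597107200
Total bits/sec = 1597107200 * 8 = 12776857600
Mbps = 12776857600 / 1e6 = 12776.86

12776.86 Mbps


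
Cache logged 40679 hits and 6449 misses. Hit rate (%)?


Formula: hit rate = hits / (hits + misses) * 100
hit rate = 40679 / (40679 + 6449) * 100
hit rate = 40679 / 47128 * 100
hit rate = 86.32%

86.32%


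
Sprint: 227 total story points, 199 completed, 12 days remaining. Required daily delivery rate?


Formula: Required rate = Remaining points / Days left
Remaining = 227 - 199 = 28 points
Required rate = 28 / 12 = 2.33 points/day

2.33 points/day


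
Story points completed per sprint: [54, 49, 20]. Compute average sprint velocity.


Formula: Avg velocity = Total points / Number of sprints
Points: [54, 49, 20]
Sum = 54 + 49 + 20 = 123
Avg velocity = 123 / 3 = 41.0 points/sprint

41.0 points/sprint


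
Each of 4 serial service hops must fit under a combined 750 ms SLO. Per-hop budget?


Formula: per_stage = total_budget / stages
per_stage = 750 / 4
per_stage = 187.5 ms

187.5 ms


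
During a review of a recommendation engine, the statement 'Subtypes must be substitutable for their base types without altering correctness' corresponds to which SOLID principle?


This describes the Liskov Substitution Principle (LSP)

Liskov Substitution Principle (LSP)


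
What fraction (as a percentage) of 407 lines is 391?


Coverage = covered / total * 100
Coverage = 391 / 407 * 100
Coverage = 96.07%

96.07%


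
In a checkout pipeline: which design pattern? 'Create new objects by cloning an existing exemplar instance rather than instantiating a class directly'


This matches the Prototype pattern

Prototype


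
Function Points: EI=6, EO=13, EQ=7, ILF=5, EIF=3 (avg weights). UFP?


UFP = EI*4 + EO*5 + EQ*4 + ILF*10 + EIF*7
UFP = 6*4 + 13*5 + 7*4 + 5*10 + 3*7
UFP = 24 + 65 + 28 + 50 + 21
UFP = 188

188


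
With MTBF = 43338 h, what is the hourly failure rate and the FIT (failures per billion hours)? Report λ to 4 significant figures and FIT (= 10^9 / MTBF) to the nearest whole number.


Formula: λ = 1 / MTBF; FIT = λ × 1e9 = 1e9 / MTBF
λ = 1 / 43338 ≈ 2.307e-05 failures/hour
FIT = 1e9 / 43338 ≈ 23074 failures per 1e9 hours (nearest whole number)

λ = 2.307e-05 /h, FIT = 23074


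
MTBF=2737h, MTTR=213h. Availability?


Availability = MTBF / (MTBF + MTTR)
Availability = 2737 / (2737 + 213)
Availability = 2737 / 2950
Availability = 92.7797%

92.7797%


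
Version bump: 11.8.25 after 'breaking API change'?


Current: 11.8.25
Change category: 'breaking API change' → major bump
SemVer rule: major bump → increment MAJOR, reset MINOR and PATCH to 0
New: 12.0.0

12.0.0


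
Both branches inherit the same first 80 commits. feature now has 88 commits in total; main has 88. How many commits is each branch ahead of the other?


Common ancestor: commit #80
feature commits after divergence: 88 - 80 = 8
main commits after divergence: 88 - 80 = 8
feature is 8 commits ahead of main
main is 8 commits ahead of feature

feature ahead: 8, main ahead: 8


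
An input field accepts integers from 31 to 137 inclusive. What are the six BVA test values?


Range: [31, 137]
Boundaries: just below min, min, min+1, max-1, max, just above max
Values: [30, 31, 32, 136, 137, 138]

[30, 31, 32, 136, 137, 138]


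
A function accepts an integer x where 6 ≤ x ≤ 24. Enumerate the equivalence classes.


Valid range: [6, 24]
Class 1: x < 6 — invalid
Class 2: 6 ≤ x ≤ 24 — valid
Class 3: x > 24 — invalid
Total equivalence classes: 3

3 equivalence classes


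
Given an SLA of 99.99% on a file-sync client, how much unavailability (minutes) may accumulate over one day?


Formula: allowed downtime = period * (100 - SLA) / 100
Period (day) = 1440 minutes
Unavailability fraction = (100 - 99.99) / 100
Allowed downtime = 1440 * (100 - 99.99) / 100
Allowed downtime = 0.144 minutes

0.144 minutes


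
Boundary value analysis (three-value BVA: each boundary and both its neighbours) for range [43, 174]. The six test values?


Range: [43, 174]
Boundaries: just below min, min, min+1, max-1, max, just above max
Values: [42, 43, 44, 173, 174, 175]

[42, 43, 44, 173, 174, 175]


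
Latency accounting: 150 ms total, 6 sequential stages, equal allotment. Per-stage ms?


Formula: per_stage = total_budget / stages
per_stage = 150 / 6
per_stage = 25.0 ms

25.0 ms


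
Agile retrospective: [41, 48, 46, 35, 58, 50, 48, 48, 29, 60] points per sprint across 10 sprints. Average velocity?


Formula: Avg velocity = Total points / Number of sprints
Points: [41, 48, 46, 35, 58, 50, 48, 48, 29, 60]
Sum = 41 + 48 + 46 + 35 + 58 + 50 + 48 + 48 + 29 + 60 = 463
Avg velocity = 463 / 10 = 46.3 points/sprint

46.3 points/sprint


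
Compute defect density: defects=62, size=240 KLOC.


Defect density = defects / KLOC
Defect density = 62 / 240
Defect density = 0.258 defects/KLOC

0.258 defects/KLOC


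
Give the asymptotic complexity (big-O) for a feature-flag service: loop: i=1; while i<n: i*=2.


Reasoning: i doubles each step so iterations are log2(n)
Complexity: O(log n)

O(log n)


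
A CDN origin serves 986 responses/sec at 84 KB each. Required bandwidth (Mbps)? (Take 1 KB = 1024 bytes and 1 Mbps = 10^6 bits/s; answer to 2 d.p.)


Formula: Mbps = payload_bytes * RPS * 8 / 1e6
Payload per request = 84 KB = 84 * 1024 = 86016 bytes
Total bytes/sec = 86016 * 986 = 84811776
Total bits/sec = 84811776 * 8 = 678494208
Mbps = 678494208 / 1e6 = 678.49

678.49 Mbps


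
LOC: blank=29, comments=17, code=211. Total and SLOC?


Total LOC = blank + comment + code
Total LOC = 29 + 17 + 211 = 257
SLOC (source only) = code = 211

Total LOC: 257, SLOC: 211


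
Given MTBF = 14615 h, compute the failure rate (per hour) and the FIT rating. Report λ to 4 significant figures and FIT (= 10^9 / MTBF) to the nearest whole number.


Formula: λ = 1 / MTBF; FIT = λ × 1e9 = 1e9 / MTBF
λ = 1 / 14615 ≈ 6.842e-05 failures/hour
FIT = 1e9 / 14615 ≈ 68423 failures per 1e9 hours (nearest whole number)

λ = 6.842e-05 /h, FIT = 68423


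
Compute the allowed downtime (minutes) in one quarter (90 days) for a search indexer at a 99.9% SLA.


Formula: allowed downtime = period * (100 - SLA) / 100
Period (quarter (90 days)) = 129600 minutes
Unavailability fraction = (100 - 99.9) / 100
Allowed downtime = 129600 * (100 - 99.9) / 100
Allowed downtime = 129.6 minutes

129.6 minutes


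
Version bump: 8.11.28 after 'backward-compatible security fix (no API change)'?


Current: 8.11.28
Change category: 'backward-compatible security fix (no API change)' → patch bump
SemVer rule: patch bump → increment PATCH (MAJOR and MINOR unchanged)
New: 8.11.29

8.11.29


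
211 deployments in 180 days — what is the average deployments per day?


Formula: deployments per day = releases / days
= 211 / 180
= 1.172 deploys/day
(equivalently, 8.21 deploys/week)

1.172 deploys/day


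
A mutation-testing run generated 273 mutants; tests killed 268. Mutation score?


Mutation score = killed / total * 100
Mutation score = 268 / 273 * 100
Mutation score = 98.17%

98.17%


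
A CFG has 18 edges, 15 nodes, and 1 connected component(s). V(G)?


Formula: V(G) = E - N + 2P
V(G) = 18 - 15 + 2*1
V(G) = 3 + 2
V(G) = 5

5


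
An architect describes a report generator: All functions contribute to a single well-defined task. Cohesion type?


Reasoning: Best: single purpose
Type: Functional cohesion

Functional cohesion


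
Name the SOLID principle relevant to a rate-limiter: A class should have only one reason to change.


This describes the Single Responsibility Principle (SRP)

Single Responsibility Principle (SRP)


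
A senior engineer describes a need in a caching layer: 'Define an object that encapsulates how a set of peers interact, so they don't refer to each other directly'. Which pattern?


This matches the Mediator pattern

Mediator


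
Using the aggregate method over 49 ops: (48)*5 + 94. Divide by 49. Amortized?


Formula: Amortized cost = Total cost / Operations
Total cost = (48 * 5) + (1 * 94)
Total cost = 240 + 94 = 334
Amortized = 334 / 49 = 6.8163

6.8163


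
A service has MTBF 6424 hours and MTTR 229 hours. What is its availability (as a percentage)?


Availability = MTBF / (MTBF + MTTR)
Availability = 6424 / (6424 + 229)
Availability = 6424 / 6653
Availability = 96.5579%

96.5579%


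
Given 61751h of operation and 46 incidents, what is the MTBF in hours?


Formula: MTBF = Total operating time / Number of failures
MTBF = 61751 / 46
MTBF = 1342.41 hours

1342.41 hours


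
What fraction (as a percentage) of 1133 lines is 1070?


Coverage = covered / total * 100
Coverage = 1070 / 1133 * 100
Coverage = 94.44%

94.44%


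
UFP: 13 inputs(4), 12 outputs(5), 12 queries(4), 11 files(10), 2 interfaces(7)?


UFP = EI*4 + EO*5 + EQ*4 + ILF*10 + EIF*7
UFP = 13*4 + 12*5 + 12*4 + 11*10 + 2*7
UFP = 52 + 60 + 48 + 110 + 14
UFP = 284

284


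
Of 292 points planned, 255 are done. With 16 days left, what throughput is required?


Formula: Required rate = Remaining points / Days left
Remaining = 292 - 255 = 37 points
Required rate = 37 / 16 = 2.31 points/day

2.31 points/day


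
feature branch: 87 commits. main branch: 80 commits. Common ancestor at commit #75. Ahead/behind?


Common ancestor: commit #75
feature commits after divergence: 87 - 75 = 12
main commits after divergence: 80 - 75 = 5
feature is 12 commits ahead of main
main is 5 commits ahead of feature

feature ahead: 12, main ahead: 5


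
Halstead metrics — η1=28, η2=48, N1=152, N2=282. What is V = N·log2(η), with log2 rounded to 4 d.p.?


Formula: V = N * log2(η), where N = N1 + N2 and η = η1 + η2
η = 28 + 48 = 76
N = 152 + 282 = 434
log2(76) ≈ 6.2479
V = 434 * 6.2479 = 2711.59

2711.59


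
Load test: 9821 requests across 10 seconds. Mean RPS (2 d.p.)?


Formula: throughput = requests / seconds
throughput = 9821 / 10
throughput = 982.1 requests/second

982.1 requests/second


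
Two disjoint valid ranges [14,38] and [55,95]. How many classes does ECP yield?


Valid ranges: [14,38] and [55,95]
Class 1: x < 14 — invalid
Class 2: 14 ≤ x ≤ 38 — valid
Class 3: 38 < x < 55 — invalid (gap between ranges)
Class 4: 55 ≤ x ≤ 95 — valid
Class 5: x > 95 — invalid
Total equivalence classes: 5

5 equivalence classes


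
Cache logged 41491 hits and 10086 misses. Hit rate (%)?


Formula: hit rate = hits / (hits + misses) * 100
hit rate = 41491 / (41491 + 10086) * 100
hit rate = 41491 / 51577 * 100
hit rate = 80.44%

80.44%


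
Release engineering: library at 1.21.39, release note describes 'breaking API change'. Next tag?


Current: 1.21.39
Change category: 'breaking API change' → major bump
SemVer rule: major bump → increment MAJOR, reset MINOR and PATCH to 0
New: 2.0.0

2.0.0


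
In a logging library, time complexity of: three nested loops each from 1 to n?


Reasoning: three levels of nesting over n
Complexity: O(n^3)

O(n^3)


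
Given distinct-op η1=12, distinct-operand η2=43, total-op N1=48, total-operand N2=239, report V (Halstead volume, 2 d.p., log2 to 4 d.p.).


Formula: V = N * log2(η), where N = N1 + N2 and η = η1 + η2
η = 12 + 43 = 55
N = 48 + 239 = 287
log2(55) ≈ 5.7814
V = 287 * 5.7814 = 1659.26

1659.26


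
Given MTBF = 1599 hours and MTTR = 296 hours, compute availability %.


Availability = MTBF / (MTBF + MTTR)
Availability = 1599 / (1599 + 296)
Availability = 1599 / 1895
Availability = 84.3799%

84.3799%


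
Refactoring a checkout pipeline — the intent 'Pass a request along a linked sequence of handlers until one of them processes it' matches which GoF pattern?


This matches the Chain of Responsibility pattern

Chain of Responsibility


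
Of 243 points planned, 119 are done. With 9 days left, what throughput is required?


Formula: Required rate = Remaining points / Days left
Remaining = 243 - 119 = 124 points
Required rate = 124 / 9 = 13.78 points/day

13.78 points/day


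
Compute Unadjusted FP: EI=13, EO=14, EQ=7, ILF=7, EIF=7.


UFP = EI*4 + EO*5 + EQ*4 + ILF*10 + EIF*7
UFP = 13*4 + 14*5 + 7*4 + 7*10 + 7*7
UFP = 52 + 70 + 28 + 70 + 49
UFP = 269

269


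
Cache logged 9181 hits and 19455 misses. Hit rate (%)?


Formula: hit rate = hits / (hits + misses) * 100
hit rate = 9181 / (9181 + 19455) * 100
hit rate = 9181 / 28636 * 100
hit rate = 32.06%

32.06%


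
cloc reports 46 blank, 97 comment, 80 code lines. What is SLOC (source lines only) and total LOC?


Total LOC = blank + comment + code
Total LOC = 46 + 97 + 80 = 223
SLOC (source only) = code = 80

Total LOC: 223, SLOC: 80


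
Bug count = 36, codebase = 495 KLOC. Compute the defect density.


Defect density = defects / KLOC
Defect density = 36 / 495
Defect density = 0.073 defects/KLOC

0.073 defects/KLOC


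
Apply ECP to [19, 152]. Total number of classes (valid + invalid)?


Valid range: [19, 152]
Class 1: x < 19 — invalid
Class 2: 19 ≤ x ≤ 152 — valid
Class 3: x > 152 — invalid
Total equivalence classes: 3

3 equivalence classes


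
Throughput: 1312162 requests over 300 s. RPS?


Formula: throughput = requests / seconds
throughput = 1312162 / 300
throughput = 4373.87 requests/second

4373.87 requests/second


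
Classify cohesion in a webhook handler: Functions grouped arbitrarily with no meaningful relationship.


Reasoning: Worst: random grouping
Type: Coincidental cohesion

Coincidental cohesion


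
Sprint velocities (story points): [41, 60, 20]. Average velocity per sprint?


Formula: Avg velocity = Total points / Number of sprints
Points: [41, 60, 20]
Sum = 41 + 60 + 20 = 121
Avg velocity = 121 / 3 = 40.33 points/sprint

40.33 points/sprint


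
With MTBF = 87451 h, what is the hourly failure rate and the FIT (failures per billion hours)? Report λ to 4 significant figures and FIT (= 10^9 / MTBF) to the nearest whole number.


Formula: λ = 1 / MTBF; FIT = λ × 1e9 = 1e9 / MTBF
λ = 1 / 87451 ≈ 1.143e-05 failures/hour
FIT = 1e9 / 87451 ≈ 11435 failures per 1e9 hours (nearest whole number)

λ = 1.143e-05 /h, FIT = 11435


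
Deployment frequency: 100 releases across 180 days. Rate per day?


Formula: deployments per day = releases / days
= 100 / 180
= 0.556 deploys/day
(equivalently, 3.89 deploys/week)

0.556 deploys/day


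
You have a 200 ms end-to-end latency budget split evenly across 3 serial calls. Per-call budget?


Formula: per_stage = total_budget / stages
per_stage = 200 / 3
per_stage = 66.67 ms

66.67 ms


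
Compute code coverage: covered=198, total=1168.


Coverage = covered / total * 100
Coverage = 198 / 1168 * 100
Coverage = 16.95%

16.95%


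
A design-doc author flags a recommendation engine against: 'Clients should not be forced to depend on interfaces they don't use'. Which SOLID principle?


This describes the Interface Segregation Principle (ISP)

Interface Segregation Principle (ISP)


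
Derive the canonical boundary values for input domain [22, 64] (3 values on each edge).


Range: [22, 64]
Boundaries: just below min, min, min+1, max-1, max, just above max
Values: [21, 22, 23, 63, 64, 65]

[21, 22, 23, 63, 64, 65]


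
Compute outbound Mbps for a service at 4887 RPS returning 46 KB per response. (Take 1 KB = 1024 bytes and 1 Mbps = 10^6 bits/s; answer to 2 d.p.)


Formula: Mbps = payload_bytes * RPS * 8 / 1e6
Payload per request = 46 KB = 46 * 1024 = 47104 bytes
Total bytes/sec = 47104 * 4887 = 230197248
Total bits/sec = 230197248 * 8 = 1841577984
Mbps = 1841577984 / 1e6 = 1841.58

1841.58 Mbps


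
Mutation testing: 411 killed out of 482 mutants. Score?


Mutation score = killed / total * 100
Mutation score = 411 / 482 * 100
Mutation score = 85.27%

85.27%


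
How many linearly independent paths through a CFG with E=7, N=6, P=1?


Formula: V(G) = E - N + 2P
V(G) = 7 - 6 + 2*1
V(G) = 1 + 2
V(G) = 3

3


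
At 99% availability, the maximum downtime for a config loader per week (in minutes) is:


Formula: allowed downtime = period * (100 - SLA) / 100
Period (week) = 10080 minutes
Unavailability fraction = (100 - 99.0) / 100
Allowed downtime = 10080 * (100 - 99.0) / 100
Allowed downtime = 100.8 minutes

100.8 minutes


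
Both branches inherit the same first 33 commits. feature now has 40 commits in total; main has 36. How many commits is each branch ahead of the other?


Common ancestor: commit #33
feature commits after divergence: 40 - 33 = 7
main commits after divergence: 36 - 33 = 3
feature is 7 commits ahead of main
main is 3 commits ahead of feature

feature ahead: 7, main ahead: 3


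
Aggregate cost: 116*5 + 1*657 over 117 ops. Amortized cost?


Formula: Amortized cost = Total cost / Operations
Total cost = (116 * 5) + (1 * 657)
Total cost = 580 + 657 = 1237
Amortized = 1237 / 117 = 10.5726

10.5726


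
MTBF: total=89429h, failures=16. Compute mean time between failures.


Formula: MTBF = Total operating time / Number of failures
MTBF = 89429 / 16
MTBF = 5589.31 hours

5589.31 hours


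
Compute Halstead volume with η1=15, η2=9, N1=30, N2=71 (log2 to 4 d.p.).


Formula: V = N * log2(η), where N = N1 + N2 and η = η1 + η2
η = 15 + 9 = 24
N = 30 + 71 = 101
log2(24) ≈ 4.5850
V = 101 * 4.5850 = 463.09

463.09


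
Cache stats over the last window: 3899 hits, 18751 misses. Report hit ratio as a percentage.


Formula: hit rate = hits / (hits + misses) * 100
hit rate = 3899 / (3899 + 18751) * 100
hit rate = 3899 / 22650 * 100
hit rate = 17.21%

17.21%


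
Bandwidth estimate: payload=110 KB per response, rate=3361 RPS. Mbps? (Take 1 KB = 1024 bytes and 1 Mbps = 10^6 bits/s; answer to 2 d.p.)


Formula: Mbps = payload_bytes * RPS * 8 / 1e6
Payload per request = 110 KB = 110 * 1024 = 112640 bytes
Total bytes/sec = 112640 * 3361 = 378583040
Total bits/sec = 378583040 * 8 = 3028664320
Mbps = 3028664320 / 1e6 = 3028.66

3028.66 Mbps


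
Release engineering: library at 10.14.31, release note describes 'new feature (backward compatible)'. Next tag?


Current: 10.14.31
Change category: 'new feature (backward compatible)' → minor bump
SemVer rule: minor bump → increment MINOR, reset PATCH to 0 (MAJOR unchanged)
New: 10.15.0

10.15.0


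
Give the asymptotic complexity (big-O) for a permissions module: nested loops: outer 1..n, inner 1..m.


Reasoning: product of independent bounds
Complexity: O(n*m)

O(n*m)


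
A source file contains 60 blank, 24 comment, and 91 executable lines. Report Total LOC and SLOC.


Total LOC = blank + comment + code
Total LOC = 60 + 24 + 91 = 175
SLOC (source only) = code = 91

Total LOC: 175, SLOC: 91


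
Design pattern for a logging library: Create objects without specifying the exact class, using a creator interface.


This matches the Factory Method pattern

Factory Method


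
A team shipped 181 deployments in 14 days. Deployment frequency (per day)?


Formula: deployments per day = releases / days
= 181 / 14
= 12.929 deploys/day
(equivalently, 90.5 deploys/week)

12.929 deploys/day


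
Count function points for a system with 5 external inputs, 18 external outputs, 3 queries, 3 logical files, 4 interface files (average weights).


UFP = EI*4 + EO*5 + EQ*4 + ILF*10 + EIF*7
UFP = 5*4 + 18*5 + 3*4 + 3*10 + 4*7
UFP = 20 + 90 + 12 + 30 + 28
UFP = 180

180


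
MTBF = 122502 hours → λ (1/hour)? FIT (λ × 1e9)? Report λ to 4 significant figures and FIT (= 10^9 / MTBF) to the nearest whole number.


Formula: λ = 1 / MTBF; FIT = λ × 1e9 = 1e9 / MTBF
λ = 1 / 122502 ≈ 8.163e-06 failures/hour
FIT = 1e9 / 122502 ≈ 8163 failures per 1e9 hours (nearest whole number)

λ = 8.163e-06 /h, FIT = 8163


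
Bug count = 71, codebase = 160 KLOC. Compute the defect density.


Defect density = defects / KLOC
Defect density = 71 / 160
Defect density = 0.444 defects/KLOC

0.444 defects/KLOC


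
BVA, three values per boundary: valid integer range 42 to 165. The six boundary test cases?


Range: [42, 165]
Boundaries: just below min, min, min+1, max-1, max, just above max
Values: [41, 42, 43, 164, 165, 166]

[41, 42, 43, 164, 165, 166]


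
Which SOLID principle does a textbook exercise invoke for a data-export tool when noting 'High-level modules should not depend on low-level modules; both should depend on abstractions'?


This describes the Dependency Inversion Principle (DIP)

Dependency Inversion Principle (DIP)


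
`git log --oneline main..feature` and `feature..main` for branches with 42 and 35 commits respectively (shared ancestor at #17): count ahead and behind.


Common ancestor: commit #17
feature commits after divergence: 42 - 17 = 25
main commits after divergence: 35 - 17 = 18
feature is 25 commits ahead of main
main is 18 commits ahead of feature

feature ahead: 25, main ahead: 18


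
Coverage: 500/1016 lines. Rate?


Coverage = covered / total * 100
Coverage = 500 / 1016 * 100
Coverage = 49.21%

49.21%


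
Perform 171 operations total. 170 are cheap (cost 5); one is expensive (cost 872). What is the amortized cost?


Formula: Amortized cost = Total cost / Operations
Total cost = (170 * 5) + (1 * 872)
Total cost = 850 + 872 = 1722
Amortized = 1722 / 171 = 10.0702

10.0702


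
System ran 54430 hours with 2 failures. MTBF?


Formula: MTBF = Total operating time / Number of failures
MTBF = 54430 / 2
MTBF = 27215.0 hours

27215.0 hours


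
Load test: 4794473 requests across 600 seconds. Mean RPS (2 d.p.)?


Formula: throughput = requests / seconds
throughput = 4794473 / 600
throughput = 7990.79 requests/second

7990.79 requests/second


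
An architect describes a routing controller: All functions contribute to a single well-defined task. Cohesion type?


Reasoning: Best: single purpose
Type: Functional cohesion

Functional cohesion


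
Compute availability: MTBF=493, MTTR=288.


Availability = MTBF / (MTBF + MTTR)
Availability = 493 / (493 + 288)
Availability = 493 / 781
Availability = 63.1242%

63.1242%


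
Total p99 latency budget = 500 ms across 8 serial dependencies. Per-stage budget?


Formula: per_stage = total_budget / stages
per_stage = 500 / 8
per_stage = 62.5 ms

62.5 ms


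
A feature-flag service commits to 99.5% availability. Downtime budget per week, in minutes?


Formula: allowed downtime = period * (100 - SLA) / 100
Period (week) = 10080 minutes
Unavailability fraction = (100 - 99.5) / 100
Allowed downtime = 10080 * (100 - 99.5) / 100
Allowed downtime = 50.4 minutes

50.4 minutes


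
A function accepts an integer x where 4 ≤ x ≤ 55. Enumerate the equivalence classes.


Valid range: [4, 55]
Class 1: x < 4 — invalid
Class 2: 4 ≤ x ≤ 55 — valid
Class 3: x > 55 — invalid
Total equivalence classes: 3

3 equivalence classes


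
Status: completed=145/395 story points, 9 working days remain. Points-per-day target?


Formula: Required rate = Remaining points / Days left
Remaining = 395 - 145 = 250 points
Required rate = 250 / 9 = 27.78 points/day

27.78 points/day


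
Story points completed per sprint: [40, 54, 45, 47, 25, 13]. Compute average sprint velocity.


Formula: Avg velocity = Total points / Number of sprints
Points: [40, 54, 45, 47, 25, 13]
Sum = 40 + 54 + 45 + 47 + 25 + 13 = 224
Avg velocity = 224 / 6 = 37.33 points/sprint

37.33 points/sprint


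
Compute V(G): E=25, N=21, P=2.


Formula: V(G) = E - N + 2P
V(G) = 25 - 21 + 2*2
V(G) = 4 + 4
V(G) = 8

8


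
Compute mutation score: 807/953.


Mutation score = killed / total * 100
Mutation score = 807 / 953 * 100
Mutation score = 84.68%

84.68%


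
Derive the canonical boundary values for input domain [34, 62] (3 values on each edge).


Range: [34, 62]
Boundaries: just below min, min, min+1, max-1, max, just above max
Values: [33, 34, 35, 61, 62, 63]

[33, 34, 35, 61, 62, 63]
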